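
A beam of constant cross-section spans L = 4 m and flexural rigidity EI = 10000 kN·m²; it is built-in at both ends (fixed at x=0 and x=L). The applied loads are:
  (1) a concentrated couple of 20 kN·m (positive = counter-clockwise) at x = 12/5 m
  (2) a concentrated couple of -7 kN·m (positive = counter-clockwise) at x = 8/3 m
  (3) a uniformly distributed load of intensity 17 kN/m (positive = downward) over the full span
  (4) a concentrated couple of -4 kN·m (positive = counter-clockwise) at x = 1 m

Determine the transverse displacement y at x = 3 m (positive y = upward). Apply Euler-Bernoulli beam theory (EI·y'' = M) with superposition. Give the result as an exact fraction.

y(3) = -37/57600 m

Load 1 — applied couple M₀=20 kN·m at a=12/5 m (b=L-a=8/5):
  y_1 = (R_Ax³/6 - M_Ax²/2 - M₀(x-a)²/2)/EI  [x>a] with R_A=36/5, M_A=32/5 = ((36/5)·3³/6 - (32/5)·3²/2 - 20·(3-(12/5))²/2)/10000 = 0 m
Load 2 — applied couple M₀=-7 kN·m at a=8/3 m (b=L-a=4/3):
  y_2 = (R_Ax³/6 - M_Ax²/2 - M₀(x-a)²/2)/EI  [x>a] with R_A=-7/3, M_A=-7/3 = ((-7/3)·3³/6 - (-7/3)·3²/2 - (-7)·(3-(8/3))²/2)/10000 = 7/180000 m
Load 3 — uniform load w=17 kN/m over full span:
  y_3 = -wx²(L-x)²/(24EI) = -17·3²·(4-3)²/(24·10000) = -51/80000 m
Load 4 — applied couple M₀=-4 kN·m at a=1 m (b=L-a=3):
  y_4 = (R_Ax³/6 - M_Ax²/2 - M₀(x-a)²/2)/EI  [x>a] with R_A=-9/8, M_A=3/4 = ((-9/8)·3³/6 - (3/4)·3²/2 - (-4)·(3-1)²/2)/10000 = -7/160000 m
Superposition: y = Σ y_i = -37/57600 m ≈ -0.000642 m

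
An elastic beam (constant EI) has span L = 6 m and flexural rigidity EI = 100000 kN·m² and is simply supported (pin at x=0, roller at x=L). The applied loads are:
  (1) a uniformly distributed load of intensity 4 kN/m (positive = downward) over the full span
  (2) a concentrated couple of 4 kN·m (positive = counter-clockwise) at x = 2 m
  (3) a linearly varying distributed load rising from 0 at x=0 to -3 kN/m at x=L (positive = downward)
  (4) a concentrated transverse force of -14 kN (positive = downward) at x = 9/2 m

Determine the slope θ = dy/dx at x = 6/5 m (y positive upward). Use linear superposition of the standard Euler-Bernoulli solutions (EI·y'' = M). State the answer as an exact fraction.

Load 1 — uniform load w=4 kN/m over full span:
  θ_1 = -w(L³-6Lx²+4x³)/(24EI) = -4·(6³-6·6·(6/5)²+4·(6/5)³)/(24·100000) = -891/3125000 rad
Load 2 — applied couple M₀=4 kN·m at a=2 m (b=L-a=4):
  θ_2 = (M₀x²/(2L)+C₁)/EI  [x≤a] with C₁=M₀(3b²-L²)/(6L)=4/3 = (4·(6/5)²/(2·6)+(4/3))/100000 = 17/937500 rad
Load 3 — triangular load w₀=-3 kN/m (0→w₀ over full span):
  θ_3 = -w₀(7L⁴-30L²x²+15x⁴)/(360LEI) = -(-3)·(7·6⁴-30·6²·(6/5)²+15·(6/5)⁴)/(360·6·100000) = 819/7812500 rad
Load 4 — point force P=-14 kN at a=9/2 m (b=L-a=3/2):
  θ_4 = -Pb(L²-b²-3x²)/(6LEI)  [x≤a] = -(-14)·(3/2)·(6²-(3/2)²-3·(6/5)²)/(6·6·100000) = 6867/40000000 rad
Superposition: θ = Σ θ_i = 28561/3000000000 rad ≈ 0.000010 rad

θ(6/5) = 28561/3000000000 rad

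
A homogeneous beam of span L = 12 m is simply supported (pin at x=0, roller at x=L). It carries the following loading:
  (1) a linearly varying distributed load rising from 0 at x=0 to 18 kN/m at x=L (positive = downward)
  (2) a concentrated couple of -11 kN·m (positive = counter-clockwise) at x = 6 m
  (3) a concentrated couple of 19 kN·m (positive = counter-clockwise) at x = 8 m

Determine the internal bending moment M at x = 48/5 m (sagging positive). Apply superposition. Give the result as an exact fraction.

M(48/5) = 15352/125 kN·m

Load 1 — triangular load w₀=18 kN/m (0→w₀ over full span):
  M_1 = w₀Lx/6 - w₀x³/(6L) = 18·12·(48/5)/6 - 18·(48/5)³/(6·12) = 15552/125 kN·m
Load 2 — applied couple M₀=-11 kN·m at a=6 m (b=L-a=6):
  M_2 = M₀x/L - M₀  [x>a] = (-11)·(48/5)/12 - (-11) = 11/5 kN·m
Load 3 — applied couple M₀=19 kN·m at a=8 m (b=L-a=4):
  M_3 = M₀x/L - M₀  [x>a] = 19·(48/5)/12 - 19 = -19/5 kN·m
Superposition: M = Σ M_i = 15352/125 kN·m ≈ 122.816000 kN·m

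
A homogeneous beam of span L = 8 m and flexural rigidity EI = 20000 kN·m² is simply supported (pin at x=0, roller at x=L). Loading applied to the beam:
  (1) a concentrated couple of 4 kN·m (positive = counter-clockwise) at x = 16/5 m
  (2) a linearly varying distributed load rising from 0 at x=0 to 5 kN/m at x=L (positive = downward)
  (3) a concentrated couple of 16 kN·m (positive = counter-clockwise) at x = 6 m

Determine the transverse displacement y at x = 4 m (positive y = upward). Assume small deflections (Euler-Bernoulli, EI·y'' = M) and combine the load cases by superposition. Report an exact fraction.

Load 1 — applied couple M₀=4 kN·m at a=16/5 m (b=L-a=24/5):
  y_1 = (M₀x³/(6L)-M₀(x-a)²/2+C₁x)/EI  [x>a] with C₁=M₀(3b²-L²)/(6L)=32/75 = (4·4³/(6·8)-4·(4-(16/5))²/2+(32/75)·4)/20000 = 9/31250 m
Load 2 — triangular load w₀=5 kN/m (0→w₀ over full span):
  y_2 = -w₀x(7L⁴-10L²x²+3x⁴)/(360LEI) = -5·4·(7·8⁴-10·8²·4²+3·4⁴)/(360·8·20000) = -1/150 m
Load 3 — applied couple M₀=16 kN·m at a=6 m (b=L-a=2):
  y_3 = (M₀x³/(6L)+C₁x)/EI  [x≤a] with C₁=M₀(3b²-L²)/(6L)=-52/3 = (16·4³/(6·8)+(-52/3)·4)/20000 = -3/1250 m
Superposition: y = Σ y_i = -823/93750 m ≈ -0.008779 m

y(4) = -823/93750 m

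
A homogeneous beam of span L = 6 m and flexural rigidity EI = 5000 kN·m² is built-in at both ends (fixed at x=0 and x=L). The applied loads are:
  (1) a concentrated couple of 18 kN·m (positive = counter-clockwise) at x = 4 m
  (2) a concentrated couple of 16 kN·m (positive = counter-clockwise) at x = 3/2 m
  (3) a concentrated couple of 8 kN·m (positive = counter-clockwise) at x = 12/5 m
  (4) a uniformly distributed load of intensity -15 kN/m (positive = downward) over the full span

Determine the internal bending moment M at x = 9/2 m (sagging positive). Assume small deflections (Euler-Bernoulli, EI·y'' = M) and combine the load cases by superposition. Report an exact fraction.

Load 1 — applied couple M₀=18 kN·m at a=4 m (b=L-a=2):
  M_1 = R_Ax - M_A - M₀  [x>a] with R_A=4, M_A=6 = 4·(9/2) - 6 - 18 = -6 kN·m
Load 2 — applied couple M₀=16 kN·m at a=3/2 m (b=L-a=9/2):
  M_2 = R_Ax - M_A - M₀  [x>a] with R_A=3, M_A=-3 = 3·(9/2) - (-3) - 16 = 1/2 kN·m
Load 3 — applied couple M₀=8 kN·m at a=12/5 m (b=L-a=18/5):
  M_3 = R_Ax - M_A - M₀  [x>a] with R_A=48/25, M_A=24/25 = (48/25)·(9/2) - (24/25) - 8 = -8/25 kN·m
Load 4 — uniform load w=-15 kN/m over full span:
  M_4 = wLx/2 - wL²/12 - wx²/2 = (-15)·6·(9/2)/2 - (-15)·6²/12 - (-15)·(9/2)²/2 = -45/8 kN·m
Superposition: M = Σ M_i = -2289/200 kN·m ≈ -11.445000 kN·m

M(9/2) = -2289/200 kN·m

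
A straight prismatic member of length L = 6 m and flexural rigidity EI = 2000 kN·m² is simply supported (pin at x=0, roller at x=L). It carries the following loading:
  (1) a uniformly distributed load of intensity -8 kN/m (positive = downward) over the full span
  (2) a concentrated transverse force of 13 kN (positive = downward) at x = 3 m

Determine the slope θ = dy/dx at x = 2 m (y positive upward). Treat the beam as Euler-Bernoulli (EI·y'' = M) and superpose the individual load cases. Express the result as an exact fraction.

Load 1 — uniform load w=-8 kN/m over full span:
  θ_1 = -w(L³-6Lx²+4x³)/(24EI) = -(-8)·(6³-6·6·2²+4·2³)/(24·2000) = 13/750 rad
Load 2 — point force P=13 kN at a=3 m (b=L-a=3):
  θ_2 = -Pb(L²-b²-3x²)/(6LEI)  [x≤a] = -13·3·(6²-3²-3·2²)/(6·6·2000) = -13/1600 rad
Superposition: θ = Σ θ_i = 221/24000 rad ≈ 0.009208 rad

θ(2) = 221/24000 rad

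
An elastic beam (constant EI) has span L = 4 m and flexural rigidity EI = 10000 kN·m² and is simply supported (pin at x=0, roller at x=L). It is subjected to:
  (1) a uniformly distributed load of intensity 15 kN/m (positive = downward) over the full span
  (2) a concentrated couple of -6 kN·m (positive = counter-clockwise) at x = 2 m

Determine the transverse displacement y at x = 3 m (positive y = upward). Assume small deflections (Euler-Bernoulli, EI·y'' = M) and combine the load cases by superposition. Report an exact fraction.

Load 1 — uniform load w=15 kN/m over full span:
  y_1 = -wx(L³-2Lx²+x³)/(24EI) = -15·3·(4³-2·4·3²+3³)/(24·10000) = -57/16000 m
Load 2 — applied couple M₀=-6 kN·m at a=2 m (b=L-a=2):
  y_2 = (M₀x³/(6L)-M₀(x-a)²/2+C₁x)/EI  [x>a] with C₁=M₀(3b²-L²)/(6L)=1 = ((-6)·3³/(6·4)-(-6)·(3-2)²/2+1·3)/10000 = -3/40000 m
Superposition: y = Σ y_i = -291/80000 m ≈ -0.003638 m

y(3) = -291/80000 m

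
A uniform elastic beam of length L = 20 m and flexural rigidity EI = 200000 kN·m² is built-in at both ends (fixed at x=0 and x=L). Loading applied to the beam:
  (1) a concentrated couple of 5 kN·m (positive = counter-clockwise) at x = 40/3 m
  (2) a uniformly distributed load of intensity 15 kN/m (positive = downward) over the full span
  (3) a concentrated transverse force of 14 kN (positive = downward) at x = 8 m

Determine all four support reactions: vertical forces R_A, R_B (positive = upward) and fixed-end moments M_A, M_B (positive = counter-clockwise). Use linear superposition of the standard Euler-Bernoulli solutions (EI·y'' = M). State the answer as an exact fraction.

R_A = 59777/375 kN, M_A = 40649/75 kN·m, R_B = 57973/375 kN, M_B = -13172/25 kN·m

Load 1 — applied couple M₀=5 kN·m at a=40/3 m (b=L-a=20/3):
  R_A = 6M₀ab/L³ = 6·5·(40/3)·(20/3)/20³ = 1/3 kN
  M_A = M₀b(2a-b)/L² = 5·(20/3)·(2·(40/3)-(20/3))/20² = 5/3 kN·m
  R_B = -6M₀ab/L³ = -6·5·(40/3)·(20/3)/20³ = -1/3 kN
  M_B = M₀a(2b-a)/L² = 5·(40/3)·(2·(20/3)-(40/3))/20² = 0 kN·m
Load 2 — uniform load w=15 kN/m over full span:
  R_A = wL/2 = 15·20/2 = 150 kN
  M_A = wL²/12 = 15·20²/12 = 500 kN·m
  R_B = wL/2 = 15·20/2 = 150 kN
  M_B = -wL²/12 = -15·20²/12 = -500 kN·m
Load 3 — point force P=14 kN at a=8 m (b=L-a=12):
  R_A = Pb²(3a+b)/L³ = 14·12²·(3·8+12)/20³ = 1134/125 kN
  M_A = Pab²/L² = 14·8·12²/20² = 1008/25 kN·m
  R_B = Pa²(a+3b)/L³ = 14·8²·(8+3·12)/20³ = 616/125 kN
  M_B = -Pa²b/L² = -14·8²·12/20² = -672/25 kN·m
Superposition: R_A = 59777/375 kN, M_A = 40649/75 kN·m, R_B = 57973/375 kN, M_B = -13172/25 kN·m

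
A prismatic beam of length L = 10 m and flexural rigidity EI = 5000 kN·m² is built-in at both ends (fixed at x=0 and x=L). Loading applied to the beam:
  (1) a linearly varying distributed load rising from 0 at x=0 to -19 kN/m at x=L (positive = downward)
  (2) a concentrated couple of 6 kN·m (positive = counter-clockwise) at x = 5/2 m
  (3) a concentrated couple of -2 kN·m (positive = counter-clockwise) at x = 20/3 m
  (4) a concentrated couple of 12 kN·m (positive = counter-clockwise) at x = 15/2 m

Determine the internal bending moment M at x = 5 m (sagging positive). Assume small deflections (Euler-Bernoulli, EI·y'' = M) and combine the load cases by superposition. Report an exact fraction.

Load 1 — triangular load w₀=-19 kN/m (0→w₀ over full span):
  M_1 = 3w₀Lx/20 - w₀L²/30 - w₀x³/(6L) = 3·(-19)·10·5/20 - (-19)·10²/30 - (-19)·5³/(6·10) = -475/12 kN·m
Load 2 — applied couple M₀=6 kN·m at a=5/2 m (b=L-a=15/2):
  M_2 = R_Ax - M_A - M₀  [x>a] with R_A=27/40, M_A=-9/8 = (27/40)·5 - (-9/8) - 6 = -3/2 kN·m
Load 3 — applied couple M₀=-2 kN·m at a=20/3 m (b=L-a=10/3):
  M_3 = R_Ax - M_A  [x≤a] with R_A=-4/15, M_A=-2/3 = (-4/15)·5 - (-2/3) = -2/3 kN·m
Load 4 — applied couple M₀=12 kN·m at a=15/2 m (b=L-a=5/2):
  M_4 = R_Ax - M_A  [x≤a] with R_A=27/20, M_A=15/4 = (27/20)·5 - (15/4) = 3 kN·m
Superposition: M = Σ M_i = -155/4 kN·m ≈ -38.750000 kN·m

M(5) = -155/4 kN·m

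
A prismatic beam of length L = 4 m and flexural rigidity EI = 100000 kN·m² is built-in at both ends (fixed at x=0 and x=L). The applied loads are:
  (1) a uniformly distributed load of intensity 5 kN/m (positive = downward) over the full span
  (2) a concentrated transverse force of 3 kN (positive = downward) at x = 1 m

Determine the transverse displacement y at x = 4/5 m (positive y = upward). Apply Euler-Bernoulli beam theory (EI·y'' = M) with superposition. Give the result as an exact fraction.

Load 1 — uniform load w=5 kN/m over full span:
  y_1 = -wx²(L-x)²/(24EI) = -5·(4/5)²·(4-(4/5))²/(24·100000) = -16/1171875 m
Load 2 — point force P=3 kN at a=1 m (b=L-a=3):
  y_2 = -Pb²x²(3aL-(3a+b)x)/(6L³EI)  [x≤a] = -3·3²·(4/5)²·(3·1·4-(3·1+3)·(4/5))/(6·4³·100000) = -81/25000000 m
Superposition: y = Σ y_i = -1267/75000000 m ≈ -0.000017 m

y(4/5) = -1267/75000000 m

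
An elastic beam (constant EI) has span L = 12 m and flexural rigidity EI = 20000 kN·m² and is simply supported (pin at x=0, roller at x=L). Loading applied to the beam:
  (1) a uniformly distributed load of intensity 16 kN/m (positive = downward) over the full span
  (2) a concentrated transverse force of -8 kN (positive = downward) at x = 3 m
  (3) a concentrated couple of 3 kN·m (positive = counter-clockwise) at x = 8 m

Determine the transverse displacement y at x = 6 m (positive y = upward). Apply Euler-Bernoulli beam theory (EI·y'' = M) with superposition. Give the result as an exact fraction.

y(6) = -4137/20000 m

Load 1 — uniform load w=16 kN/m over full span:
  y_1 = -wx(L³-2Lx²+x³)/(24EI) = -16·6·(12³-2·12·6²+6³)/(24·20000) = -27/125 m
Load 2 — point force P=-8 kN at a=3 m (b=L-a=9):
  y_2 = -Pa(L-x)(2Lx-a²-x²)/(6LEI)  [x>a] = -(-8)·3·(12-6)·(2·12·6-3²-6²)/(6·12·20000) = 99/10000 m
Load 3 — applied couple M₀=3 kN·m at a=8 m (b=L-a=4):
  y_3 = (M₀x³/(6L)+C₁x)/EI  [x≤a] with C₁=M₀(3b²-L²)/(6L)=-4 = (3·6³/(6·12)+(-4)·6)/20000 = -3/4000 m
Superposition: y = Σ y_i = -4137/20000 m ≈ -0.206850 m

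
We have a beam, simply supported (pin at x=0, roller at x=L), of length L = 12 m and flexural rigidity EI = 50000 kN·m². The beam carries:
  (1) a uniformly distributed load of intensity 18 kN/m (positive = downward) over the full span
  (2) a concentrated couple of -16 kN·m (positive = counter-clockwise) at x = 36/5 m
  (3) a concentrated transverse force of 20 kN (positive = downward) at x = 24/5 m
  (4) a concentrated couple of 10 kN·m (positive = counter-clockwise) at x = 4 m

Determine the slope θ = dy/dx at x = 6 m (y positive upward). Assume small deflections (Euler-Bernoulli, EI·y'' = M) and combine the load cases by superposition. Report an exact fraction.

θ(6) = 869/3750000 rad

Load 1 — uniform load w=18 kN/m over full span:
  θ_1 = -w(L³-6Lx²+4x³)/(24EI) = -18·(12³-6·12·6²+4·6³)/(24·50000) = 0 rad
Load 2 — applied couple M₀=-16 kN·m at a=36/5 m (b=L-a=24/5):
  θ_2 = (M₀x²/(2L)+C₁)/EI  [x≤a] with C₁=M₀(3b²-L²)/(6L)=416/25 = ((-16)·6²/(2·12)+(416/25))/50000 = -23/156250 rad
Load 3 — point force P=20 kN at a=24/5 m (b=L-a=36/5):
  θ_3 = -Pa(2L²-6Lx+3x²+a²)/(6LEI)  [x>a] = -20·(24/5)·(2·12²-6·12·6+3·6²+(24/5)²)/(6·12·50000) = 27/78125 rad
Load 4 — applied couple M₀=10 kN·m at a=4 m (b=L-a=8):
  θ_4 = (M₀x²/(2L)-M₀(x-a)+C₁)/EI  [x>a] with C₁=M₀(3b²-L²)/(6L)=20/3 = (10·6²/(2·12)-10·(6-4)+(20/3))/50000 = 1/30000 rad
Superposition: θ = Σ θ_i = 869/3750000 rad ≈ 0.000232 rad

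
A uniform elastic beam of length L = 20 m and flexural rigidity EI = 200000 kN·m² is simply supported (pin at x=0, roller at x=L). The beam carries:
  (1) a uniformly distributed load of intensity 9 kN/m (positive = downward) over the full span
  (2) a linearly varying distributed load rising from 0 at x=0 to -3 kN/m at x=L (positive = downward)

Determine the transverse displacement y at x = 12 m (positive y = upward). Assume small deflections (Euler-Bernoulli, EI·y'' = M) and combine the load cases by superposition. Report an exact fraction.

y(12) = -5791/78125 m

Load 1 — uniform load w=9 kN/m over full span:
  y_1 = -wx(L³-2Lx²+x³)/(24EI) = -9·12·(20³-2·20·12²+12³)/(24·200000) = -279/3125 m
Load 2 — triangular load w₀=-3 kN/m (0→w₀ over full span):
  y_2 = -w₀x(7L⁴-10L²x²+3x⁴)/(360LEI) = -(-3)·12·(7·20⁴-10·20²·12²+3·12⁴)/(360·20·200000) = 1184/78125 m
Superposition: y = Σ y_i = -5791/78125 m ≈ -0.074125 m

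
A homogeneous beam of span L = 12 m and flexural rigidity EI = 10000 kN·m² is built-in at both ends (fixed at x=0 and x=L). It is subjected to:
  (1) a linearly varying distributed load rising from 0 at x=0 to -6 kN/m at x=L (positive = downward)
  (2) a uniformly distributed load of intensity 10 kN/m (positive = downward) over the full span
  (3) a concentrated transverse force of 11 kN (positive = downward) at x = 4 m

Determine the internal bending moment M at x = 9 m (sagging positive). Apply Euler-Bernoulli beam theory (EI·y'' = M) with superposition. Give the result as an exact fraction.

M(9) = 1103/180 kN·m

Load 1 — triangular load w₀=-6 kN/m (0→w₀ over full span):
  M_1 = 3w₀Lx/20 - w₀L²/30 - w₀x³/(6L) = 3·(-6)·12·9/20 - (-6)·12²/30 - (-6)·9³/(6·12) = -153/20 kN·m
Load 2 — uniform load w=10 kN/m over full span:
  M_2 = wLx/2 - wL²/12 - wx²/2 = 10·12·9/2 - 10·12²/12 - 10·9²/2 = 15 kN·m
Load 3 — point force P=11 kN at a=4 m (b=L-a=8):
  M_3 = Pa²(a+3b)(L-x)/L³ - Pa²b/L²  [x>a] = 11·4²·(4+3·8)·(12-9)/12³ - 11·4²·8/12² = -11/9 kN·m
Superposition: M = Σ M_i = 1103/180 kN·m ≈ 6.127778 kN·m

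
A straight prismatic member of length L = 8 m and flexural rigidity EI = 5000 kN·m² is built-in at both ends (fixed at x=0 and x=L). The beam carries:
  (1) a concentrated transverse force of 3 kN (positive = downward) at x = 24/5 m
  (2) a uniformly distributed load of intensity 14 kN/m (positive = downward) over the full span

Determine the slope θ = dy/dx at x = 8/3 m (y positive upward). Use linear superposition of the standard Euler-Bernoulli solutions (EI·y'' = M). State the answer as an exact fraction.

θ(8/3) = -59024/6328125 rad

Load 1 — point force P=3 kN at a=24/5 m (b=L-a=16/5):
  θ_1 = -Pb²x(2aL-(3a+b)x)/(2L³EI)  [x≤a] = -3·(16/5)²·(8/3)·(2·(24/5)·8-(3·(24/5)+(16/5))·(8/3))/(2·8³·5000) = -112/234375 rad
Load 2 — uniform load w=14 kN/m over full span:
  θ_2 = -wx(L-x)(L-2x)/(12EI) = -14·(8/3)·(8-(8/3))·(8-2·(8/3))/(12·5000) = -448/50625 rad
Superposition: θ = Σ θ_i = -59024/6328125 rad ≈ -0.009327 rad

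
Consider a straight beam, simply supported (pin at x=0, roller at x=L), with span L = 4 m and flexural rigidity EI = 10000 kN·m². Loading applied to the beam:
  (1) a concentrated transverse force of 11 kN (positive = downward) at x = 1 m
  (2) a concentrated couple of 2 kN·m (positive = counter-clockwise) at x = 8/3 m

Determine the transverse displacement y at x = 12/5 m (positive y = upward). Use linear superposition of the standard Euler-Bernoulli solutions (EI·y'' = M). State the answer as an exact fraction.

y(12/5) = -1263/1250000 m

Load 1 — point force P=11 kN at a=1 m (b=L-a=3):
  y_1 = -Pa(L-x)(2Lx-a²-x²)/(6LEI)  [x>a] = -11·1·(4-(12/5))·(2·4·(12/5)-1²-(12/5)²)/(6·4·10000) = -3421/3750000 m
Load 2 — applied couple M₀=2 kN·m at a=8/3 m (b=L-a=4/3):
  y_2 = (M₀x³/(6L)+C₁x)/EI  [x≤a] with C₁=M₀(3b²-L²)/(6L)=-8/9 = (2·(12/5)³/(6·4)+(-8/9)·(12/5))/10000 = -23/234375 m
Superposition: y = Σ y_i = -1263/1250000 m ≈ -0.001010 m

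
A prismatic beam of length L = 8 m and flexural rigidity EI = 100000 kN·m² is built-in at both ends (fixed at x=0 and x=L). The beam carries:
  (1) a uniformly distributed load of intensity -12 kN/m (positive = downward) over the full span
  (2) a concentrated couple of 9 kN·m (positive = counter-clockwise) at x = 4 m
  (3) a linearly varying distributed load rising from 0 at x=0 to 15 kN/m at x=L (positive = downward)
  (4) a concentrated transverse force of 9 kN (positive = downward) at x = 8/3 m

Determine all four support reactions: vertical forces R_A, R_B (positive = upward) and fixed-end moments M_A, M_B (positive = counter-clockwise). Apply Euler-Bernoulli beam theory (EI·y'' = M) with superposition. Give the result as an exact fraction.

R_A = -1039/48 kN, M_A = -229/12 kN·m, R_B = -257/48 kN, M_B = 155/12 kN·m

Load 1 — uniform load w=-12 kN/m over full span:
  R_A = wL/2 = (-12)·8/2 = -48 kN
  M_A = wL²/12 = (-12)·8²/12 = -64 kN·m
  R_B = wL/2 = (-12)·8/2 = -48 kN
  M_B = -wL²/12 = -(-12)·8²/12 = 64 kN·m
Load 2 — applied couple M₀=9 kN·m at a=4 m (b=L-a=4):
  R_A = 6M₀ab/L³ = 6·9·4·4/8³ = 27/16 kN
  M_A = M₀b(2a-b)/L² = 9·4·(2·4-4)/8² = 9/4 kN·m
  R_B = -6M₀ab/L³ = -6·9·4·4/8³ = -27/16 kN
  M_B = M₀a(2b-a)/L² = 9·4·(2·4-4)/8² = 9/4 kN·m
Load 3 — triangular load w₀=15 kN/m (0→w₀ over full span):
  R_A = 3w₀L/20 = 3·15·8/20 = 18 kN
  M_A = w₀L²/30 = 15·8²/30 = 32 kN·m
  R_B = 7w₀L/20 = 7·15·8/20 = 42 kN
  M_B = -w₀L²/20 = -15·8²/20 = -48 kN·m
Load 4 — point force P=9 kN at a=8/3 m (b=L-a=16/3):
  R_A = Pb²(3a+b)/L³ = 9·(16/3)²·(3·(8/3)+(16/3))/8³ = 20/3 kN
  M_A = Pab²/L² = 9·(8/3)·(16/3)²/8² = 32/3 kN·m
  R_B = Pa²(a+3b)/L³ = 9·(8/3)²·((8/3)+3·(16/3))/8³ = 7/3 kN
  M_B = -Pa²b/L² = -9·(8/3)²·(16/3)/8² = -16/3 kN·m
Superposition: R_A = -1039/48 kN, M_A = -229/12 kN·m, R_B = -257/48 kN, M_B = 155/12 kN·m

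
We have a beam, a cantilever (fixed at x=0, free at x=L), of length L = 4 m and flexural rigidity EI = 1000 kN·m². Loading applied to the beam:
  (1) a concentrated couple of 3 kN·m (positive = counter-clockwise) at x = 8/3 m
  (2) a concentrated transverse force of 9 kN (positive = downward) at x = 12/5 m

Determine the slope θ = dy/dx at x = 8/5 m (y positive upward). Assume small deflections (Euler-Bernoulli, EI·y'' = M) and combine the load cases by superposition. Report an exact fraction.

Load 1 — applied couple M₀=3 kN·m at a=8/3 m (b=L-a=4/3):
  θ_1 = M₀x/EI  [x≤a] = 3·(8/5)/1000 = 3/625 rad
Load 2 — point force P=9 kN at a=12/5 m (b=L-a=8/5):
  θ_2 = -Px(2a-x)/(2EI)  [x≤a] = -9·(8/5)·(2·(12/5)-(8/5))/(2·1000) = -72/3125 rad
Superposition: θ = Σ θ_i = -57/3125 rad ≈ -0.018240 rad

θ(8/5) = -57/3125 rad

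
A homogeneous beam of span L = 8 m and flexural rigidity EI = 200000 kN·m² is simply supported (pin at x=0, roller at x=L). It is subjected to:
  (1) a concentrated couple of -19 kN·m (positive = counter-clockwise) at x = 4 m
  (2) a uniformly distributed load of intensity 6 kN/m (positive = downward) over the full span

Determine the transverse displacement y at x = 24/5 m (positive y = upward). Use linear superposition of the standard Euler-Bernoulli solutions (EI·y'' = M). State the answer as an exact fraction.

y(24/5) = -12189/7812500 m

Load 1 — applied couple M₀=-19 kN·m at a=4 m (b=L-a=4):
  y_1 = (M₀x³/(6L)-M₀(x-a)²/2+C₁x)/EI  [x>a] with C₁=M₀(3b²-L²)/(6L)=19/3 = ((-19)·(24/5)³/(6·8)-(-19)·((24/5)-4)²/2+(19/3)·(24/5))/200000 = -57/1562500 m
Load 2 — uniform load w=6 kN/m over full span:
  y_2 = -wx(L³-2Lx²+x³)/(24EI) = -6·(24/5)·(8³-2·8·(24/5)²+(24/5)³)/(24·200000) = -2976/1953125 m
Superposition: y = Σ y_i = -12189/7812500 m ≈ -0.001560 m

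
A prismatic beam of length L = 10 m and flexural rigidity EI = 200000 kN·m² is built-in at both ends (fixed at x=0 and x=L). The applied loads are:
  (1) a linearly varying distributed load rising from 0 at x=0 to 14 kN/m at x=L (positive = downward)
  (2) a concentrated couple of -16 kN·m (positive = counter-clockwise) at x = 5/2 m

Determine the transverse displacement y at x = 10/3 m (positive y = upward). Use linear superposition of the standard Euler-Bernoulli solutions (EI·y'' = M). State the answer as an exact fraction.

Load 1 — triangular load w₀=14 kN/m (0→w₀ over full span):
  y_1 = -w₀x²(L-x)²(x+2L)/(120LEI) = -14·(10/3)²·(10-(10/3))²·((10/3)+2·10)/(120·10·200000) = -49/72900 m
Load 2 — applied couple M₀=-16 kN·m at a=5/2 m (b=L-a=15/2):
  y_2 = (R_Ax³/6 - M_Ax²/2 - M₀(x-a)²/2)/EI  [x>a] with R_A=-9/5, M_A=3 = ((-9/5)·(10/3)³/6 - 3·(10/3)²/2 - (-16)·((10/3)-(5/2))²/2)/200000 = -1/9000 m
Superposition: y = Σ y_i = -571/729000 m ≈ -0.000783 m

y(10/3) = -571/729000 m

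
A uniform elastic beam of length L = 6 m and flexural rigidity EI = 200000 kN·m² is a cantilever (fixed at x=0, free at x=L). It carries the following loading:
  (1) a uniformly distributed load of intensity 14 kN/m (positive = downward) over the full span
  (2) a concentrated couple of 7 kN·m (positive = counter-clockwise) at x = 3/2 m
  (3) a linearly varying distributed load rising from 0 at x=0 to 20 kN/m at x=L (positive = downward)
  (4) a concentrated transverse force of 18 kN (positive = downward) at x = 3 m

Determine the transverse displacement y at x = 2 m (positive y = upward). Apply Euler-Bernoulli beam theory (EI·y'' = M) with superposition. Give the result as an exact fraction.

y(2) = -62863/14400000 m

Load 1 — uniform load w=14 kN/m over full span:
  y_1 = -wx²(x²-4Lx+6L²)/(24EI) = -14·2²·(2²-4·6·2+6·6²)/(24·200000) = -301/150000 m
Load 2 — applied couple M₀=7 kN·m at a=3/2 m (b=L-a=9/2):
  y_2 = M₀a(2x-a)/(2EI)  [x>a] = 7·(3/2)·(2·2-(3/2))/(2·200000) = 21/320000 m
Load 3 — triangular load w₀=20 kN/m (0→w₀ over full span):
  y_3 = (w₀Lx³/12-w₀L²x²/6-w₀x⁵/(120L))/EI = (20·6·2³/12-20·6²·2²/6-20·2⁵/(120·6))/200000 = -451/225000 m
Load 4 — point force P=18 kN at a=3 m (b=L-a=3):
  y_4 = -Px²(3a-x)/(6EI)  [x≤a] = -18·2²·(3·3-2)/(6·200000) = -21/50000 m
Superposition: y = Σ y_i = -62863/14400000 m ≈ -0.004365 m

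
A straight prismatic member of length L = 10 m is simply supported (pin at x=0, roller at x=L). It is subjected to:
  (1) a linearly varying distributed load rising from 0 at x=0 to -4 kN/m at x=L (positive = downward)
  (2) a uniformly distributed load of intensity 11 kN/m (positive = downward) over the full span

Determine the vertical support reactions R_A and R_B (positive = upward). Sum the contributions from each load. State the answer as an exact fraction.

R_A = 145/3 kN, R_B = 125/3 kN

Load 1 — triangular load w₀=-4 kN/m (0→w₀ over full span):
  R_A = w₀L/6 = (-4)·10/6 = -20/3 kN
  R_B = w₀L/3 = (-4)·10/3 = -40/3 kN
Load 2 — uniform load w=11 kN/m over full span:
  R_A = wL/2 = 11·10/2 = 55 kN
  R_B = wL/2 = 11·10/2 = 55 kN
Superposition: R_A = 145/3 kN, R_B = 125/3 kN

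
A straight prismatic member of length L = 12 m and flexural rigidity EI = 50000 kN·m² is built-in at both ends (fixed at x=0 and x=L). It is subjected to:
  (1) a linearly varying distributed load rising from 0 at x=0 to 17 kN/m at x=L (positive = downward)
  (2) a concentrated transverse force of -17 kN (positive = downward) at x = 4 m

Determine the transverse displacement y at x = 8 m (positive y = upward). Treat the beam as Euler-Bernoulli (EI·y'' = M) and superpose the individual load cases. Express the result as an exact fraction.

Load 1 — triangular load w₀=17 kN/m (0→w₀ over full span):
  y_1 = -w₀x²(L-x)²(x+2L)/(120LEI) = -17·8²·(12-8)²·(8+2·12)/(120·12·50000) = -1088/140625 m
Load 2 — point force P=-17 kN at a=4 m (b=L-a=8):
  y_2 = -Pa²(L-x)²(3bL-(3b+a)(L-x))/(6L³EI)  [x>a] = -(-17)·4²·(12-8)²·(3·8·12-(3·8+4)·(12-8))/(6·12³·50000) = 374/253125 m
Superposition: y = Σ y_i = -7922/1265625 m ≈ -0.006259 m

y(8) = -7922/1265625 m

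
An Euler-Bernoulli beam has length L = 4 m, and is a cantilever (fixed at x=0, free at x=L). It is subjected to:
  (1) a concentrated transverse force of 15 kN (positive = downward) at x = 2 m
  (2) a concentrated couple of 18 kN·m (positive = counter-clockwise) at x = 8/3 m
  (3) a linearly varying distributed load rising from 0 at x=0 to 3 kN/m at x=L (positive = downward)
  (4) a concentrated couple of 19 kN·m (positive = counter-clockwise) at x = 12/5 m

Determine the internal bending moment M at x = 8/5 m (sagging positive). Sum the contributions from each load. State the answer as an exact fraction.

Load 1 — point force P=15 kN at a=2 m (b=L-a=2):
  M_1 = -P(a-x)  [x≤a] = -15·(2-(8/5)) = -6 kN·m
Load 2 — applied couple M₀=18 kN·m at a=8/3 m (b=L-a=4/3):
  M_2 = M₀  [x≤a] = 18 = 18 kN·m
Load 3 — triangular load w₀=3 kN/m (0→w₀ over full span):
  M_3 = w₀Lx/2 - w₀L²/3 - w₀x³/(6L) = 3·4·(8/5)/2 - 3·4²/3 - 3·(8/5)³/(6·4) = -864/125 kN·m
Load 4 — applied couple M₀=19 kN·m at a=12/5 m (b=L-a=8/5):
  M_4 = M₀  [x≤a] = 19 = 19 kN·m
Superposition: M = Σ M_i = 3011/125 kN·m ≈ 24.088000 kN·m

M(8/5) = 3011/125 kN·m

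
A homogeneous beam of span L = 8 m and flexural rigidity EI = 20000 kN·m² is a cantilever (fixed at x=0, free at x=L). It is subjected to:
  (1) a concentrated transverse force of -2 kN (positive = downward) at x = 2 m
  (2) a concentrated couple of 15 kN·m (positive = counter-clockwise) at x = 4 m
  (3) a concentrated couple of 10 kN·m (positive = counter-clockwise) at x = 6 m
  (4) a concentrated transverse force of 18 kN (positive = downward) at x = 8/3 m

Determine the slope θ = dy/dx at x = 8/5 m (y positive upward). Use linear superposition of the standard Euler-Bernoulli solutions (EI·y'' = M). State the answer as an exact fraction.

θ(8/5) = -31/62500 rad

Load 1 — point force P=-2 kN at a=2 m (b=L-a=6):
  θ_1 = -Px(2a-x)/(2EI)  [x≤a] = -(-2)·(8/5)·(2·2-(8/5))/(2·20000) = 3/15625 rad
Load 2 — applied couple M₀=15 kN·m at a=4 m (b=L-a=4):
  θ_2 = M₀x/EI  [x≤a] = 15·(8/5)/20000 = 3/2500 rad
Load 3 — applied couple M₀=10 kN·m at a=6 m (b=L-a=2):
  θ_3 = M₀x/EI  [x≤a] = 10·(8/5)/20000 = 1/1250 rad
Load 4 — point force P=18 kN at a=8/3 m (b=L-a=16/3):
  θ_4 = -Px(2a-x)/(2EI)  [x≤a] = -18·(8/5)·(2·(8/3)-(8/5))/(2·20000) = -42/15625 rad
Superposition: θ = Σ θ_i = -31/62500 rad ≈ -0.000496 rad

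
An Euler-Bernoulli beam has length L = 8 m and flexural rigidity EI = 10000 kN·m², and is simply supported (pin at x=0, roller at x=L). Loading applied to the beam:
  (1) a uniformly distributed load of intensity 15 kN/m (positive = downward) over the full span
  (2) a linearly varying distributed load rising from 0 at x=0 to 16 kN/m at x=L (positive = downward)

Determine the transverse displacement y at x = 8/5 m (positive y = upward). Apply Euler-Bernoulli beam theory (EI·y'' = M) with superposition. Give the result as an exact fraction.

Load 1 — uniform load w=15 kN/m over full span:
  y_1 = -wx(L³-2Lx²+x³)/(24EI) = -15·(8/5)·(8³-2·8·(8/5)²+(8/5)³)/(24·10000) = -3712/78125 m
Load 2 — triangular load w₀=16 kN/m (0→w₀ over full span):
  y_2 = -w₀x(7L⁴-10L²x²+3x⁴)/(360LEI) = -16·(8/5)·(7·8⁴-10·8²·(8/5)²+3·(8/5)⁴)/(360·8·10000) = -704512/29296875 m
Superposition: y = Σ y_i = -2096512/29296875 m ≈ -0.071561 m

y(8/5) = -2096512/29296875 m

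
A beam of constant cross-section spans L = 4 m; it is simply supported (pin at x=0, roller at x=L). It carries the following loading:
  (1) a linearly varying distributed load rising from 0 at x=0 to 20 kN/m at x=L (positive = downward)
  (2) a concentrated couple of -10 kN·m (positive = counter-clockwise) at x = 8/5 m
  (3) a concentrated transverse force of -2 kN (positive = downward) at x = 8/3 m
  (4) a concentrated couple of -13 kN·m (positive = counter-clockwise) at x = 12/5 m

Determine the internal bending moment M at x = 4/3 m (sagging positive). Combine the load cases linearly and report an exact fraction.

Load 1 — triangular load w₀=20 kN/m (0→w₀ over full span):
  M_1 = w₀Lx/6 - w₀x³/(6L) = 20·4·(4/3)/6 - 20·(4/3)³/(6·4) = 1280/81 kN·m
Load 2 — applied couple M₀=-10 kN·m at a=8/5 m (b=L-a=12/5):
  M_2 = M₀x/L  [x≤a] = (-10)·(4/3)/4 = -10/3 kN·m
Load 3 — point force P=-2 kN at a=8/3 m (b=L-a=4/3):
  M_3 = Pbx/L  [x≤a] = (-2)·(4/3)·(4/3)/4 = -8/9 kN·m
Load 4 — applied couple M₀=-13 kN·m at a=12/5 m (b=L-a=8/5):
  M_4 = M₀x/L  [x≤a] = (-13)·(4/3)/4 = -13/3 kN·m
Superposition: M = Σ M_i = 587/81 kN·m ≈ 7.246914 kN·m

M(4/3) = 587/81 kN·m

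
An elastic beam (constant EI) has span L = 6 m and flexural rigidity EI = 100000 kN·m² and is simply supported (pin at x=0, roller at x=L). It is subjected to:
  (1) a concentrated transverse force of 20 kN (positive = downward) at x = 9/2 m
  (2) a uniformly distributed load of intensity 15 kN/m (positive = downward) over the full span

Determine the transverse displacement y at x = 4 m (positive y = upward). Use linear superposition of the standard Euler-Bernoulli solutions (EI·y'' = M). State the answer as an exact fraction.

y(4) = -67/24000 m

Load 1 — point force P=20 kN at a=9/2 m (b=L-a=3/2):
  y_1 = -Pbx(L²-b²-x²)/(6LEI)  [x≤a] = -20·(3/2)·4·(6²-(3/2)²-4²)/(6·6·100000) = -71/120000 m
Load 2 — uniform load w=15 kN/m over full span:
  y_2 = -wx(L³-2Lx²+x³)/(24EI) = -15·4·(6³-2·6·4²+4³)/(24·100000) = -11/5000 m
Superposition: y = Σ y_i = -67/24000 m ≈ -0.002792 m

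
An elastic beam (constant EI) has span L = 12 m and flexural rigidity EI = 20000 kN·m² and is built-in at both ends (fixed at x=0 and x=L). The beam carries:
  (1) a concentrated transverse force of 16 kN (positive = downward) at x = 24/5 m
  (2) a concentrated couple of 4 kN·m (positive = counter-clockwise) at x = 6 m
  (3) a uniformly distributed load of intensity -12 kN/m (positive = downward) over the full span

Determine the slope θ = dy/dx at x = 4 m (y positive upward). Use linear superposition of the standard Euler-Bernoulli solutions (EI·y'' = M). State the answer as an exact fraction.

Load 1 — point force P=16 kN at a=24/5 m (b=L-a=36/5):
  θ_1 = -Pb²x(2aL-(3a+b)x)/(2L³EI)  [x≤a] = -16·(36/5)²·4·(2·(24/5)·12-(3·(24/5)+(36/5))·4)/(2·12³·20000) = -108/78125 rad
Load 2 — applied couple M₀=4 kN·m at a=6 m (b=L-a=6):
  θ_2 = (R_Ax²/2 - M_Ax)/EI  [x≤a] with R_A=1/2, M_A=1 = ((1/2)·4²/2 - 1·4)/20000 = 0 rad
Load 3 — uniform load w=-12 kN/m over full span:
  θ_3 = -wx(L-x)(L-2x)/(12EI) = -(-12)·4·(12-4)·(12-2·4)/(12·20000) = 4/625 rad
Superposition: θ = Σ θ_i = 392/78125 rad ≈ 0.005018 rad

θ(4) = 392/78125 rad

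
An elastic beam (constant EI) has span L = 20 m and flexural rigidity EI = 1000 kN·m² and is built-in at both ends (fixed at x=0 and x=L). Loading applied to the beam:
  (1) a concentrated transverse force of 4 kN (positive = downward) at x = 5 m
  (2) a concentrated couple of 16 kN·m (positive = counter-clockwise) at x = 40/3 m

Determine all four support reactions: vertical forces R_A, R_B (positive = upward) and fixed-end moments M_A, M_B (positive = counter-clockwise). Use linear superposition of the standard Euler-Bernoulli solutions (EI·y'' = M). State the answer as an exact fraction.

R_A = 533/120 kN, M_A = 199/12 kN·m, R_B = -53/120 kN, M_B = -15/4 kN·m

Load 1 — point force P=4 kN at a=5 m (b=L-a=15):
  R_A = Pb²(3a+b)/L³ = 4·15²·(3·5+15)/20³ = 27/8 kN
  M_A = Pab²/L² = 4·5·15²/20² = 45/4 kN·m
  R_B = Pa²(a+3b)/L³ = 4·5²·(5+3·15)/20³ = 5/8 kN
  M_B = -Pa²b/L² = -4·5²·15/20² = -15/4 kN·m
Load 2 — applied couple M₀=16 kN·m at a=40/3 m (b=L-a=20/3):
  R_A = 6M₀ab/L³ = 6·16·(40/3)·(20/3)/20³ = 16/15 kN
  M_A = M₀b(2a-b)/L² = 16·(20/3)·(2·(40/3)-(20/3))/20² = 16/3 kN·m
  R_B = -6M₀ab/L³ = -6·16·(40/3)·(20/3)/20³ = -16/15 kN
  M_B = M₀a(2b-a)/L² = 16·(40/3)·(2·(20/3)-(40/3))/20² = 0 kN·m
Superposition: R_A = 533/120 kN, M_A = 199/12 kN·m, R_B = -53/120 kN, M_B = -15/4 kN·m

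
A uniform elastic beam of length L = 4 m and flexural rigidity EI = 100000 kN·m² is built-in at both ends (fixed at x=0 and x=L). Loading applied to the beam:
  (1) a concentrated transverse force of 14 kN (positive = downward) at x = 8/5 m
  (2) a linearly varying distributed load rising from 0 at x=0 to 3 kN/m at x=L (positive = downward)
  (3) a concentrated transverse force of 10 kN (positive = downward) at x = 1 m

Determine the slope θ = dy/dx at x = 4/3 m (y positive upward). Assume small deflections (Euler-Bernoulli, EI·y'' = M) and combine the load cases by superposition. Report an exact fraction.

θ(4/3) = -39241/1012500000 rad

Load 1 — point force P=14 kN at a=8/5 m (b=L-a=12/5):
  θ_1 = -Pb²x(2aL-(3a+b)x)/(2L³EI)  [x≤a] = -14·(12/5)²·(4/3)·(2·(8/5)·4-(3·(8/5)+(12/5))·(4/3))/(2·4³·100000) = -21/781250 rad
Load 2 — triangular load w₀=3 kN/m (0→w₀ over full span):
  θ_2 = -w₀(2x(L-x)(L-2x)(x+2L)+x²(L-x)²)/(120LEI) = -3·(2·(4/3)·(4-(4/3))·(4-2·(4/3))·((4/3)+2·4)+(4/3)²·(4-(4/3))²)/(120·4·100000) = -8/1265625 rad
Load 3 — point force P=10 kN at a=1 m (b=L-a=3):
  θ_3 = Pa²(L-x)(2bL-(3b+a)(L-x))/(2L³EI)  [x>a] = 10·1²·(4-(4/3))·(2·3·4-(3·3+1)·(4-(4/3)))/(2·4³·100000) = -1/180000 rad
Superposition: θ = Σ θ_i = -39241/1012500000 rad ≈ -0.000039 rad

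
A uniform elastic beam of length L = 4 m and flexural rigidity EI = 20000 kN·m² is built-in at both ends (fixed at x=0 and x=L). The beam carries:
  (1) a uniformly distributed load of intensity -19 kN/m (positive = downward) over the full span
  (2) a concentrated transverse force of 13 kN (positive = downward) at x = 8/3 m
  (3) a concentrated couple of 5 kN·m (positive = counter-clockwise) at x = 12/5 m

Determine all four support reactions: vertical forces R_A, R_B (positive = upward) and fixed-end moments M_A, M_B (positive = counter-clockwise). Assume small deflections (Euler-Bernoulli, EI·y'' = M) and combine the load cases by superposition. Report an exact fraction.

R_A = -4432/135 kN, M_A = -2684/135 kN·m, R_B = -4073/135 kN, M_B = 2461/135 kN·m

Load 1 — uniform load w=-19 kN/m over full span:
  R_A = wL/2 = (-19)·4/2 = -38 kN
  M_A = wL²/12 = (-19)·4²/12 = -76/3 kN·m
  R_B = wL/2 = (-19)·4/2 = -38 kN
  M_B = -wL²/12 = -(-19)·4²/12 = 76/3 kN·m
Load 2 — point force P=13 kN at a=8/3 m (b=L-a=4/3):
  R_A = Pb²(3a+b)/L³ = 13·(4/3)²·(3·(8/3)+(4/3))/4³ = 91/27 kN
  M_A = Pab²/L² = 13·(8/3)·(4/3)²/4² = 104/27 kN·m
  R_B = Pa²(a+3b)/L³ = 13·(8/3)²·((8/3)+3·(4/3))/4³ = 260/27 kN
  M_B = -Pa²b/L² = -13·(8/3)²·(4/3)/4² = -208/27 kN·m
Load 3 — applied couple M₀=5 kN·m at a=12/5 m (b=L-a=8/5):
  R_A = 6M₀ab/L³ = 6·5·(12/5)·(8/5)/4³ = 9/5 kN
  M_A = M₀b(2a-b)/L² = 5·(8/5)·(2·(12/5)-(8/5))/4² = 8/5 kN·m
  R_B = -6M₀ab/L³ = -6·5·(12/5)·(8/5)/4³ = -9/5 kN
  M_B = M₀a(2b-a)/L² = 5·(12/5)·(2·(8/5)-(12/5))/4² = 3/5 kN·m
Superposition: R_A = -4432/135 kN, M_A = -2684/135 kN·m, R_B = -4073/135 kN, M_B = 2461/135 kN·m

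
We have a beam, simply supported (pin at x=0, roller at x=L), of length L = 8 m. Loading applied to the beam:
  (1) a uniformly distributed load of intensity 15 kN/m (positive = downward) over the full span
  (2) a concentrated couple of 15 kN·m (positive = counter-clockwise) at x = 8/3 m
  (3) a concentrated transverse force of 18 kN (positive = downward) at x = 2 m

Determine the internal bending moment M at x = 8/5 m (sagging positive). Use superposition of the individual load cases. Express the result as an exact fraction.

M(8/5) = 507/5 kN·m

Load 1 — uniform load w=15 kN/m over full span:
  M_1 = wx(L-x)/2 = 15·(8/5)·(8-(8/5))/2 = 384/5 kN·m
Load 2 — applied couple M₀=15 kN·m at a=8/3 m (b=L-a=16/3):
  M_2 = M₀x/L  [x≤a] = 15·(8/5)/8 = 3 kN·m
Load 3 — point force P=18 kN at a=2 m (b=L-a=6):
  M_3 = Pbx/L  [x≤a] = 18·6·(8/5)/8 = 108/5 kN·m
Superposition: M = Σ M_i = 507/5 kN·m ≈ 101.400000 kN·m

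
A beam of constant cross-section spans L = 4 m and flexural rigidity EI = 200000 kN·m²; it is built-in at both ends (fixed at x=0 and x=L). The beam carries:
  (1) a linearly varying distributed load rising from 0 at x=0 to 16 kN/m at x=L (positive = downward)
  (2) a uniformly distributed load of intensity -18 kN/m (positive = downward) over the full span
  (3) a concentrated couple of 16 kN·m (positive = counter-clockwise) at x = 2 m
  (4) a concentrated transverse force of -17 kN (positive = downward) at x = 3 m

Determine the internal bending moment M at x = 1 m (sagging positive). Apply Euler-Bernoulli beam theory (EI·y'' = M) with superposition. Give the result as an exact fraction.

Load 1 — triangular load w₀=16 kN/m (0→w₀ over full span):
  M_1 = 3w₀Lx/20 - w₀L²/30 - w₀x³/(6L) = 3·16·4·1/20 - 16·4²/30 - 16·1³/(6·4) = 2/5 kN·m
Load 2 — uniform load w=-18 kN/m over full span:
  M_2 = wLx/2 - wL²/12 - wx²/2 = (-18)·4·1/2 - (-18)·4²/12 - (-18)·1²/2 = -3 kN·m
Load 3 — applied couple M₀=16 kN·m at a=2 m (b=L-a=2):
  M_3 = R_Ax - M_A  [x≤a] with R_A=6, M_A=4 = 6·1 - 4 = 2 kN·m
Load 4 — point force P=-17 kN at a=3 m (b=L-a=1):
  M_4 = Pb²(3a+b)x/L³ - Pab²/L²  [x≤a] = (-17)·1²·(3·3+1)·1/4³ - (-17)·3·1²/4² = 17/32 kN·m
Superposition: M = Σ M_i = -11/160 kN·m ≈ -0.068750 kN·m

M(1) = -11/160 kN·m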